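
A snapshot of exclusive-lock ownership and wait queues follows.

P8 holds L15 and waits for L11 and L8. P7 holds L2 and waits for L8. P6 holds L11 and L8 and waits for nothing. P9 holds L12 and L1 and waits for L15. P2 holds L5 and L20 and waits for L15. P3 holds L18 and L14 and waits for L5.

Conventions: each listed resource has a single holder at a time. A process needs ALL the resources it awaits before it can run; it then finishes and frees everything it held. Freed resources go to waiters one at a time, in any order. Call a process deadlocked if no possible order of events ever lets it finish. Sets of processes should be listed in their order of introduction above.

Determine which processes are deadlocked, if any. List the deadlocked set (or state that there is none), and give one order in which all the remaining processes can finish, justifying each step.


The deadlocked set is empty.
Key observation: the wait relation is loop-free; peeling off processes with no waits unwinds the whole state.
One completion order for the rest: P6, P8, P7, P2, P3, P9.
Check, step by step:
  run P6 (it waits on nothing); releases L11 and L8
  P8: everything it awaited (L11 and L8) is free; runs, freeing L15
  P7: everything it awaited (L8) is free; runs, freeing L2
  P2: everything it awaited (L15) is free; runs, freeing L5 and L20
  P3: everything it awaited (L5) is free; runs, freeing L18 and L14
  P9: everything it awaited (L15) is free; runs, freeing L12 and L1


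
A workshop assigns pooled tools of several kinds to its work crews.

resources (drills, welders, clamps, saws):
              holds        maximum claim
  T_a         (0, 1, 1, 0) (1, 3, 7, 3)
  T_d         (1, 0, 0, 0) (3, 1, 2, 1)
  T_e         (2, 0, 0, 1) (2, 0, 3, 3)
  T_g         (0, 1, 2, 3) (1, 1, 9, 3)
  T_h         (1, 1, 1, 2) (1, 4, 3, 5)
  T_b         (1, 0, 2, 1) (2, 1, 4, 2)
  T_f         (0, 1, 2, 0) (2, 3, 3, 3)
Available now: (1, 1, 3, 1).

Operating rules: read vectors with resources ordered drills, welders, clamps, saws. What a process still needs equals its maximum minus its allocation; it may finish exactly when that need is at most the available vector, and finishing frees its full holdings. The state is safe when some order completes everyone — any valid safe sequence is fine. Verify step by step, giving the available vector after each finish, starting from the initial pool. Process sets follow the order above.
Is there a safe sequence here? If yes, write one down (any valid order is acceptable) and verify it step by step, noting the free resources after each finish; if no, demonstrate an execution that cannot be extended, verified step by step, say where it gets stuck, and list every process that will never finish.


The state is UNSAFE.
Key observation: after T_b, T_e, T_d the pool peaks at (5, 1, 5, 3), and each blocked process is short somewhere: T_a on welders, clamps; T_g on clamps; T_h on welders; T_f on welders.
The run T_b, T_e, T_d cannot be extended any further. Step-by-step check:
  pool = (1, 1, 3, 1)
  run T_b (needs (1, 1, 2, 1), free (1, 1, 3, 1)); after release of (1, 0, 2, 1) the pool is (2, 1, 5, 2)
  run T_e (needs (0, 0, 3, 2), free (2, 1, 5, 2)); after release of (2, 0, 0, 1) the pool is (4, 1, 5, 3)
  run T_d (needs (2, 1, 2, 1), free (4, 1, 5, 3)); after release of (1, 0, 0, 0) the pool is (5, 1, 5, 3)
  T_a still needs (1, 2, 6, 3) but only (5, 1, 5, 3) is free — short on welders and clamps
  T_g still needs (1, 0, 7, 0) but only (5, 1, 5, 3) is free — short on clamps
  T_h still needs (0, 3, 2, 3) but only (5, 1, 5, 3) is free — short on welders
  T_f still needs (2, 2, 1, 3) but only (5, 1, 5, 3) is free — short on welders
Permanently blocked: T_a, T_g, T_h and T_f.


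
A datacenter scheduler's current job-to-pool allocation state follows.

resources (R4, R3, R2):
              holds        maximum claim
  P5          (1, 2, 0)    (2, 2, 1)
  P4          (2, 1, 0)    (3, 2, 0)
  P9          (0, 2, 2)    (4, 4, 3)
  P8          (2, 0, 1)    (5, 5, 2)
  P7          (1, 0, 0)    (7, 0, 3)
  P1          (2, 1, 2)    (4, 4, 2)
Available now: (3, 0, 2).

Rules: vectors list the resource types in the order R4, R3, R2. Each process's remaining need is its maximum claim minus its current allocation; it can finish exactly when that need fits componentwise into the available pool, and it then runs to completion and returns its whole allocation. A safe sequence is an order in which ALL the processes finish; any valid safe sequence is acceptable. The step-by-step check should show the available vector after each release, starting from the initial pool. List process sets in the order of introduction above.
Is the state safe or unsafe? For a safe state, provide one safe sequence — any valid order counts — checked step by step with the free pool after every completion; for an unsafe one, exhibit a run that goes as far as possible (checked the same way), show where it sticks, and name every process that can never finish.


SAFE — a valid safe sequence is P5, P4, P9, P1, P8, P7.
Key observation: every step clears its requested resources with room to spare; the minimum clearance is 1, first at P5 — (1, 0, 1) vs (3, 0, 2) free.
Check, step by step:
  pool = (3, 0, 2)
  P5: need (1, 0, 1) fits (3, 0, 2); releases (1, 2, 0), pool now (4, 2, 2)
  P4: need (1, 1, 0) fits (4, 2, 2); releases (2, 1, 0), pool now (6, 3, 2)
  P9: need (4, 2, 1) fits (6, 3, 2); releases (0, 2, 2), pool now (6, 5, 4)
  P1: need (2, 3, 0) fits (6, 5, 4); releases (2, 1, 2), pool now (8, 6, 6)
  P8: need (3, 5, 1) fits (8, 6, 6); releases (2, 0, 1), pool now (10, 6, 7)
  P7: need (6, 0, 3) fits (10, 6, 7); releases (1, 0, 0), pool now (11, 6, 7)


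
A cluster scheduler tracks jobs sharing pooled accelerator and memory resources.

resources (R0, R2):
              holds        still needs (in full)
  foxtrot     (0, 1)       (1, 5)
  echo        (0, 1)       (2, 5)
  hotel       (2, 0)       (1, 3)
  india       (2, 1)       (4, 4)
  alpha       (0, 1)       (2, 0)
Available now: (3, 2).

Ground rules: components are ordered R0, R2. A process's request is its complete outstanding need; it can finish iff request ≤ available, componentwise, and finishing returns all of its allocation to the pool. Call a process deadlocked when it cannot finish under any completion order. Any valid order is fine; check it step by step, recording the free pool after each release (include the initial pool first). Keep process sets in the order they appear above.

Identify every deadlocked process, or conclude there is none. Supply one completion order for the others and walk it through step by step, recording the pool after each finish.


Deadlocked: foxtrot, echo and india.
Key observation: R2 is the bottleneck — with alpha, hotel done the pool holds (5, 3), short of every remaining need.
A valid finishing order for the others: alpha, hotel. Step-by-step check:
  pool = (3, 2)
  alpha needs (2, 0) <= (3, 2) -> finishes; pool += (0, 1) = (3, 3)
  hotel needs (1, 3) <= (3, 3) -> finishes; pool += (2, 0) = (5, 3)
The blocked processes can never fit:
  foxtrot cannot run: need (1, 5) vs free (5, 3) (insufficient R2)
  echo cannot run: need (2, 5) vs free (5, 3) (insufficient R2)
  india cannot run: need (4, 4) vs free (5, 3) (insufficient R2)


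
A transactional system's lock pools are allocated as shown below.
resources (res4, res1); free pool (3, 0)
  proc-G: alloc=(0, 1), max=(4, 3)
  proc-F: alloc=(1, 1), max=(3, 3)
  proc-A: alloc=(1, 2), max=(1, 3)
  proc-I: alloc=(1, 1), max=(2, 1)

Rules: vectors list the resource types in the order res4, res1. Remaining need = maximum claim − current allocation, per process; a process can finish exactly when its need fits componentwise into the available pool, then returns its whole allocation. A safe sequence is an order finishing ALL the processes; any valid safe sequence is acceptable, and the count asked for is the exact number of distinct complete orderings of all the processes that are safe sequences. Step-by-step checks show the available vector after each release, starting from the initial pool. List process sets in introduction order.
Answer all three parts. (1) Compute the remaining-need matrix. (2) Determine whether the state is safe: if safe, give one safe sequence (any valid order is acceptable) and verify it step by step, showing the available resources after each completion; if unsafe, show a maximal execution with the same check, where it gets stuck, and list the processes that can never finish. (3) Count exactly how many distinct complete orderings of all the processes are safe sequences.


(1) Outstanding need per process (order res4, res1):
  proc-G: (4, 2)
  proc-F: (2, 2)
  proc-A: (0, 1)
  proc-I: (1, 0)
(2) SAFE — a valid safe sequence is proc-I, proc-A, proc-G, proc-F.
Key observation: the order's first zero-slack moment is proc-A ((0, 1) needed, (4, 1) free — a requested resource with nothing to spare).
Walking it through:
  pool = (3, 0)
  run proc-I (needs (1, 0), free (3, 0)); after release of (1, 1) the pool is (4, 1)
  run proc-A (needs (0, 1), free (4, 1)); after release of (1, 2) the pool is (5, 3)
  run proc-G (needs (4, 2), free (5, 3)); after release of (0, 1) the pool is (5, 4)
  run proc-F (needs (2, 2), free (5, 4)); after release of (1, 1) the pool is (6, 5)
(3) Precisely 2 of the possible complete orderings are safe sequences.


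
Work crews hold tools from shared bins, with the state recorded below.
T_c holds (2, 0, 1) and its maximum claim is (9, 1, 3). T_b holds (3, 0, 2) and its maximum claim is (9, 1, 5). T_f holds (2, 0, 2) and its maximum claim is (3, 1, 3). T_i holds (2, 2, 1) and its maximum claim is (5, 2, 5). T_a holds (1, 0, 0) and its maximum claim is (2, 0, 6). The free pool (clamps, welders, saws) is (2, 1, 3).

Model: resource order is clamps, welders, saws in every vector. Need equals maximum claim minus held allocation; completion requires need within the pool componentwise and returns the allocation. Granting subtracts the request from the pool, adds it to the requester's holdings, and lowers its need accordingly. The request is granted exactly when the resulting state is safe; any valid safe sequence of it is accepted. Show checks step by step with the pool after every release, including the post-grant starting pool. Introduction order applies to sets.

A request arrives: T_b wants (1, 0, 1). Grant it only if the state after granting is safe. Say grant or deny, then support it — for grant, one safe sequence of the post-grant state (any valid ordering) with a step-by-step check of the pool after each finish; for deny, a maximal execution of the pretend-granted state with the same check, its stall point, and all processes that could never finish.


GRANT: granting preserves safety; a valid post-grant sequence is T_f, T_i, T_b, T_a, T_c.
Key observation: the transfer keeps a workable pool ((1, 1, 2)); T_f starts the safe sequence.
Check on the post-grant state, step by step:
  pool = (1, 1, 2)
  T_f: need (1, 1, 1) fits (1, 1, 2); releases (2, 0, 2), pool now (3, 1, 4)
  T_i: need (3, 0, 4) fits (3, 1, 4); releases (2, 2, 1), pool now (5, 3, 5)
  T_b: need (5, 1, 2) fits (5, 3, 5); releases (4, 0, 3), pool now (9, 3, 8)
  T_a: need (1, 0, 6) fits (9, 3, 8); releases (1, 0, 0), pool now (10, 3, 8)
  T_c: need (7, 1, 2) fits (10, 3, 8); releases (2, 0, 1), pool now (12, 3, 9)


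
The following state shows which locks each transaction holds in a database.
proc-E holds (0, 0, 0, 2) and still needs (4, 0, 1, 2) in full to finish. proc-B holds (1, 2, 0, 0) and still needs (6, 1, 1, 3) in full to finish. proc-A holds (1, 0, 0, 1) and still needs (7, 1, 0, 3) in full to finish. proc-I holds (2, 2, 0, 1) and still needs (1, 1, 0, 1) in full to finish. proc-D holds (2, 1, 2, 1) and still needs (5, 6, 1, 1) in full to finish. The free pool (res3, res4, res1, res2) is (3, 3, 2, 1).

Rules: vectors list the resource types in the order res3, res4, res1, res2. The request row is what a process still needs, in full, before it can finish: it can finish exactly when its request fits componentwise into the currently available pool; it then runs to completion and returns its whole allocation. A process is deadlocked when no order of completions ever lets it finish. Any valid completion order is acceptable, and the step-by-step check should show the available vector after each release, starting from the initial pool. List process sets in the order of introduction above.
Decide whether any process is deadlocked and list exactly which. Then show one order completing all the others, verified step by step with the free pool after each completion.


Deadlocked: proc-B, proc-A and proc-D.
Key observation: after proc-I, proc-E the pool peaks at (5, 5, 2, 4), and each blocked process is short somewhere: proc-B on res3; proc-A on res3; proc-D on res4.
One completion order for the rest: proc-I, proc-E. Verifying each step:
  pool = (3, 3, 2, 1)
  proc-I needs (1, 1, 0, 1) <= (3, 3, 2, 1) -> finishes; pool += (2, 2, 0, 1) = (5, 5, 2, 2)
  proc-E needs (4, 0, 1, 2) <= (5, 5, 2, 2) -> finishes; pool += (0, 0, 0, 2) = (5, 5, 2, 4)
The blocked processes can never fit:
  blocked: proc-B wants (6, 1, 1, 3), pool (5, 5, 2, 4) — not enough res3
  blocked: proc-A wants (7, 1, 0, 3), pool (5, 5, 2, 4) — not enough res3
  blocked: proc-D wants (5, 6, 1, 1), pool (5, 5, 2, 4) — not enough res4


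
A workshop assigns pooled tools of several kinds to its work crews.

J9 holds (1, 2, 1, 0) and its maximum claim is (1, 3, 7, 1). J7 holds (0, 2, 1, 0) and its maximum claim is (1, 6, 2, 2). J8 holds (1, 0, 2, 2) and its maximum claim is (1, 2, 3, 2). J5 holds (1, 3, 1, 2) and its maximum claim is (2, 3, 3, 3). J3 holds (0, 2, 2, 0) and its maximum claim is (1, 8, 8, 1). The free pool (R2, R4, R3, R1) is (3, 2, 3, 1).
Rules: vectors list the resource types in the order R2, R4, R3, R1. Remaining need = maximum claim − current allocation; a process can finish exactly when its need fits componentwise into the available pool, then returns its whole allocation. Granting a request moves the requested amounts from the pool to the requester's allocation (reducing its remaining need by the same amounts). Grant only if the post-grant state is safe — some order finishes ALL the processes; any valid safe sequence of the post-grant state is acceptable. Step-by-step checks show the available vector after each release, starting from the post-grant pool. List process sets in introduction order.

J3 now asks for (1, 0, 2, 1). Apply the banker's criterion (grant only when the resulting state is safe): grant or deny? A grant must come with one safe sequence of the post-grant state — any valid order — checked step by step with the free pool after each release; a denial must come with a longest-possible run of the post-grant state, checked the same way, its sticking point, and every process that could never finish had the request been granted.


GRANT. The post-grant state is safe; one safe sequence: J8, J5, J7, J3, J9.
Key observation: after the grant the pool drops to (2, 2, 1, 0), which still lets J8 finish first and unwind the rest.
Check on the post-grant state, step by step:
  pool = (2, 2, 1, 0)
  J8: need (0, 2, 1, 0) fits (2, 2, 1, 0); releases (1, 0, 2, 2), pool now (3, 2, 3, 2)
  J5: need (1, 0, 2, 1) fits (3, 2, 3, 2); releases (1, 3, 1, 2), pool now (4, 5, 4, 4)
  J7: need (1, 4, 1, 2) fits (4, 5, 4, 4); releases (0, 2, 1, 0), pool now (4, 7, 5, 4)
  J3: need (0, 6, 4, 0) fits (4, 7, 5, 4); releases (1, 2, 4, 1), pool now (5, 9, 9, 5)
  J9: need (0, 1, 6, 1) fits (5, 9, 9, 5); releases (1, 2, 1, 0), pool now (6, 11, 10, 5)


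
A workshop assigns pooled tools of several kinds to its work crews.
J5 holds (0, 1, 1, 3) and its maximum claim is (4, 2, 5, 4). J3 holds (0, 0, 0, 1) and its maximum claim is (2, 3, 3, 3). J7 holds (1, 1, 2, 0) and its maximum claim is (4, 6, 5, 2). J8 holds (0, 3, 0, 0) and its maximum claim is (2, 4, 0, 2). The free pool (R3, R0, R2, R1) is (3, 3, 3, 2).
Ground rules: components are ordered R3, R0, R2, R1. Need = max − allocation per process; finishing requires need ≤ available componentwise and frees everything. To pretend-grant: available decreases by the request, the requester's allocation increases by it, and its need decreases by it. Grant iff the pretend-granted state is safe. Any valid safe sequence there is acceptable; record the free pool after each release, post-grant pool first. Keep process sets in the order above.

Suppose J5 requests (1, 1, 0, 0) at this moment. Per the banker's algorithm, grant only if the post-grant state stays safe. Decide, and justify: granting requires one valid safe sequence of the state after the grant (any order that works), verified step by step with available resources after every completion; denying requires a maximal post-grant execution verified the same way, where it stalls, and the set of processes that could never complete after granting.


DENY. Granting would leave the state unsafe.
Key observation: once J8, J3 finish, the pool peaks at (2, 5, 3, 3) — and every remaining process still needs more R3 than that.
Pretend the grant happened; the run J8, J3 goes as far as possible. Step-by-step check:
  pool = (2, 2, 3, 2)
  J8: need (2, 1, 0, 2) fits (2, 2, 3, 2); releases (0, 3, 0, 0), pool now (2, 5, 3, 2)
  J3: need (2, 3, 3, 2) fits (2, 5, 3, 2); releases (0, 0, 0, 1), pool now (2, 5, 3, 3)
  J5 still needs (3, 0, 4, 1) but only (2, 5, 3, 3) is free — short on R3 and R2
  J7 still needs (3, 5, 3, 2) but only (2, 5, 3, 3) is free — short on R3
Had the request been granted, J5 and J7 could never finish.


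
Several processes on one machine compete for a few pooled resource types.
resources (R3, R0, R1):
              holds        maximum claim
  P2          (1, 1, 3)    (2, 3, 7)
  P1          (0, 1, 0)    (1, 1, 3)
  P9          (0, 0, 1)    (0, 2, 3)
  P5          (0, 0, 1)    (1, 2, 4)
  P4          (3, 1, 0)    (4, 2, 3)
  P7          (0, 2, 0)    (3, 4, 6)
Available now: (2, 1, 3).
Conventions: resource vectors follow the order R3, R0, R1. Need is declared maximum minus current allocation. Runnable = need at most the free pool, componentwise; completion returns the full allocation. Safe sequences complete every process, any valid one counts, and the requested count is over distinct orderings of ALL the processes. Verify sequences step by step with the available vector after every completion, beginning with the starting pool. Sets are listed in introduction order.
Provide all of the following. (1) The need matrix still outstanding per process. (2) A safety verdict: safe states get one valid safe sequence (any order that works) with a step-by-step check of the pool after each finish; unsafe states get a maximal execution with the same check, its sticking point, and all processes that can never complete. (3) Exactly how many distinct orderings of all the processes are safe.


(1) Outstanding need per process (order R3, R0, R1):
  P2: (1, 2, 4)
  P1: (1, 0, 3)
  P9: (0, 2, 2)
  P5: (1, 2, 3)
  P4: (1, 1, 3)
  P7: (3, 2, 6)
(2) SAFE — a valid safe sequence is P1, P9, P2, P7, P4, P5.
Key observation: P1 is the earliest step where a requested resource binds exactly: need (1, 0, 3), pool (2, 1, 3) at its turn.
Check, step by step:
  pool = (2, 1, 3)
  run P1 (needs (1, 0, 3), free (2, 1, 3)); after release of (0, 1, 0) the pool is (2, 2, 3)
  run P9 (needs (0, 2, 2), free (2, 2, 3)); after release of (0, 0, 1) the pool is (2, 2, 4)
  run P2 (needs (1, 2, 4), free (2, 2, 4)); after release of (1, 1, 3) the pool is (3, 3, 7)
  run P7 (needs (3, 2, 6), free (3, 3, 7)); after release of (0, 2, 0) the pool is (3, 5, 7)
  run P4 (needs (1, 1, 3), free (3, 5, 7)); after release of (3, 1, 0) the pool is (6, 6, 7)
  run P5 (needs (1, 2, 3), free (6, 6, 7)); after release of (0, 0, 1) the pool is (6, 6, 8)
(3) Exactly 60 of the possible complete orderings are safe sequences.


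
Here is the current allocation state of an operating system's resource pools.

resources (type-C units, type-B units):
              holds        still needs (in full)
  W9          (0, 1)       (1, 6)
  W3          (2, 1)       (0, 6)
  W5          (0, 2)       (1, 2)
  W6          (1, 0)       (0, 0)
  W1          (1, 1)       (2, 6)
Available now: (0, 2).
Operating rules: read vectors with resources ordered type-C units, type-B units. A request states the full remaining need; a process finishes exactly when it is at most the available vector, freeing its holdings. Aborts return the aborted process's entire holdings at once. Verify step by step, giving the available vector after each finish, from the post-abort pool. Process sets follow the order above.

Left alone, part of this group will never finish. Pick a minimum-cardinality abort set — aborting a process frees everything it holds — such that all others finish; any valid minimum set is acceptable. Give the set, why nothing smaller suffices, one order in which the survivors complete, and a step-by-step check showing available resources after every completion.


Abort W9 and W3.
Key observation: before aborting W9 and W3, W1 was permanently blocked — no order could ever run it; afterwards it completes at step 3.
No one abort is enough; case by case: W9 alone leaves W3 blocked (short on type-B units); W3 alone leaves W9 blocked (short on type-B units); W5 alone leaves W9 blocked (short on type-B units); W6 alone leaves W9 blocked (short on type-B units); W1 alone leaves W9 blocked (short on type-B units).
Survivors finish in the order: W5, W6, W1. Verifying each step (pool after the aborts first):
  pool = (2, 4)
  W5 needs (1, 2) <= (2, 4) -> finishes; pool += (0, 2) = (2, 6)
  W6 needs (0, 0) <= (2, 6) -> finishes; pool += (1, 0) = (3, 6)
  W1 needs (2, 6) <= (3, 6) -> finishes; pool += (1, 1) = (4, 7)


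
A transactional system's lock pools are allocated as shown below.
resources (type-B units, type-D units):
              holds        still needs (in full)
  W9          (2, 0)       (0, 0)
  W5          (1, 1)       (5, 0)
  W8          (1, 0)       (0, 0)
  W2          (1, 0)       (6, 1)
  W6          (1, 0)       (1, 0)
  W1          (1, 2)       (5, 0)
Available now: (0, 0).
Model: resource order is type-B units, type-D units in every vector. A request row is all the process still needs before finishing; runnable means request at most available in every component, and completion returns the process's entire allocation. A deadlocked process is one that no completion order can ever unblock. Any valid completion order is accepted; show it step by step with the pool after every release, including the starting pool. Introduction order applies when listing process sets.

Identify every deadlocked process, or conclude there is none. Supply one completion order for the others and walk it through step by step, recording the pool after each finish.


The deadlocked set is W5, W2 and W1.
Key observation: no order helps: past W8, W9, W6, the free pool tops out at (4, 0), below what each blocked process needs in type-B units.
One completion order for the rest: W8, W9, W6. Step-by-step check:
  pool = (0, 0)
  W8: need (0, 0) fits (0, 0); releases (1, 0), pool now (1, 0)
  W9: need (0, 0) fits (1, 0); releases (2, 0), pool now (3, 0)
  W6: need (1, 0) fits (3, 0); releases (1, 0), pool now (4, 0)
The blocked processes can never fit:
  W5 still needs (5, 0) but only (4, 0) is free — short on type-B units
  W2 still needs (6, 1) but only (4, 0) is free — short on type-B units and type-D units
  W1 still needs (5, 0) but only (4, 0) is free — short on type-B units


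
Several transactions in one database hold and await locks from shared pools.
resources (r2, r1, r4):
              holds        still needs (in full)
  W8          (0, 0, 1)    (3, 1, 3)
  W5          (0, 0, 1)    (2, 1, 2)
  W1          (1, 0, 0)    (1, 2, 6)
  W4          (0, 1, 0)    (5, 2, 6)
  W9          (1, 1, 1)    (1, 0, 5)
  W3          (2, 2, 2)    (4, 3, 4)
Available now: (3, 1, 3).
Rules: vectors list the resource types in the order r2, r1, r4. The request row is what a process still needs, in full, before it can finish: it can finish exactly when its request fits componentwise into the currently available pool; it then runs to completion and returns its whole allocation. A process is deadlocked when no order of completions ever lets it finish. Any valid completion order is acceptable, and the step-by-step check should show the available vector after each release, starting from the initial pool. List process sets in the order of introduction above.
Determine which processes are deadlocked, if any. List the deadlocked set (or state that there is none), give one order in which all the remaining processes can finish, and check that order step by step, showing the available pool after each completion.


No process is deadlocked.
Key observation: W8 can run right away; the returned allocation unlocks the remaining processes in turn.
One completion order for the rest: W8, W5, W9, W1, W4, W3. Verifying each step:
  pool = (3, 1, 3)
  W8: need (3, 1, 3) fits (3, 1, 3); releases (0, 0, 1), pool now (3, 1, 4)
  W5: need (2, 1, 2) fits (3, 1, 4); releases (0, 0, 1), pool now (3, 1, 5)
  W9: need (1, 0, 5) fits (3, 1, 5); releases (1, 1, 1), pool now (4, 2, 6)
  W1: need (1, 2, 6) fits (4, 2, 6); releases (1, 0, 0), pool now (5, 2, 6)
  W4: need (5, 2, 6) fits (5, 2, 6); releases (0, 1, 0), pool now (5, 3, 6)
  W3: need (4, 3, 4) fits (5, 3, 6); releases (2, 2, 2), pool now (7, 5, 8)


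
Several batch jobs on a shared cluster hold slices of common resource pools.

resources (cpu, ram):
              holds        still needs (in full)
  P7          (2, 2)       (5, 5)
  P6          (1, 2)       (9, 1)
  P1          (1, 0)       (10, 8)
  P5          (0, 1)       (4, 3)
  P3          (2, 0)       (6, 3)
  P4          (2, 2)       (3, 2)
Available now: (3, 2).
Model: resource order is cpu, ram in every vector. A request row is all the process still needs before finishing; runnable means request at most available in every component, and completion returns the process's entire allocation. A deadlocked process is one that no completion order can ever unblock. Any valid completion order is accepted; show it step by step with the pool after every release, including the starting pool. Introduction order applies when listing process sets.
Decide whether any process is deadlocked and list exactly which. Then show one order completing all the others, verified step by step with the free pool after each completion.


No process is deadlocked.
Key observation: no deadlock: P4 fits now, and the freed resources carry the rest through.
One completion order for the rest: P4, P5, P7, P3, P6, P1. Check, step by step:
  pool = (3, 2)
  run P4 (needs (3, 2), free (3, 2)); after release of (2, 2) the pool is (5, 4)
  run P5 (needs (4, 3), free (5, 4)); after release of (0, 1) the pool is (5, 5)
  run P7 (needs (5, 5), free (5, 5)); after release of (2, 2) the pool is (7, 7)
  run P3 (needs (6, 3), free (7, 7)); after release of (2, 0) the pool is (9, 7)
  run P6 (needs (9, 1), free (9, 7)); after release of (1, 2) the pool is (10, 9)
  run P1 (needs (10, 8), free (10, 9)); after release of (1, 0) the pool is (11, 9)


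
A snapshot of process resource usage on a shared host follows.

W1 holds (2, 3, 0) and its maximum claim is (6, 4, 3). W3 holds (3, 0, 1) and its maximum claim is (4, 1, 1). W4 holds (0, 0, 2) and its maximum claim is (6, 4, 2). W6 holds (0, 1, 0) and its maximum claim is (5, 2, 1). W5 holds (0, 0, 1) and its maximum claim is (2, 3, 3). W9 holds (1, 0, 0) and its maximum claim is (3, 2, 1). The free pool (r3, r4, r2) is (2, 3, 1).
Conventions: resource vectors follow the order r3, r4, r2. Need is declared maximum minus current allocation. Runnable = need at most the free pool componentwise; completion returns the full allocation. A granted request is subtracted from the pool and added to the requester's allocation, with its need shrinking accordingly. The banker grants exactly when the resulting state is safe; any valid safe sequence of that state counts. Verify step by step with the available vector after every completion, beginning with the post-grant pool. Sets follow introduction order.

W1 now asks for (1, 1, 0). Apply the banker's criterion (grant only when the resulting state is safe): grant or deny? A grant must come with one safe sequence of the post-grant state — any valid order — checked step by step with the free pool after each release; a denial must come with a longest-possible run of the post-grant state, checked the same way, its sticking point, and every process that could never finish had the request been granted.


GRANT — the state after the grant stays safe, e.g. via W3, W9, W6, W5, W1, W4.
Key observation: with (1, 2, 1) left after the transfer, W3 can run at once — the state stays safe.
Step-by-step check of the post-grant state:
  pool = (1, 2, 1)
  W3 needs (1, 1, 0) <= (1, 2, 1) -> finishes; pool += (3, 0, 1) = (4, 2, 2)
  W9 needs (2, 2, 1) <= (4, 2, 2) -> finishes; pool += (1, 0, 0) = (5, 2, 2)
  W6 needs (5, 1, 1) <= (5, 2, 2) -> finishes; pool += (0, 1, 0) = (5, 3, 2)
  W5 needs (2, 3, 2) <= (5, 3, 2) -> finishes; pool += (0, 0, 1) = (5, 3, 3)
  W1 needs (3, 0, 3) <= (5, 3, 3) -> finishes; pool += (3, 4, 0) = (8, 7, 3)
  W4 needs (6, 4, 0) <= (8, 7, 3) -> finishes; pool += (0, 0, 2) = (8, 7, 5)


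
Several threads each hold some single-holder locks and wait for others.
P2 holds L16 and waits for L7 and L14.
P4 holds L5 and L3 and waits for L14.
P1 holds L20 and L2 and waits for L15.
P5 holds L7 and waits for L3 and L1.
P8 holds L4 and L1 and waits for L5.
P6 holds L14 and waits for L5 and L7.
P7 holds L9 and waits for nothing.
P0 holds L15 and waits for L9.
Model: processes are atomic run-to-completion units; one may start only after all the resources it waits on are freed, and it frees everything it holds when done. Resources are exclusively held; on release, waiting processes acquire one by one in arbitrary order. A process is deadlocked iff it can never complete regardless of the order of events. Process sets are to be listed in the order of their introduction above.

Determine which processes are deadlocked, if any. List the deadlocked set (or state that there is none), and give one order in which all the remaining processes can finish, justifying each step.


The deadlocked set is P2, P4, P5, P8 and P6.
Key observation: the knot is the closed ring of waits P4 -> P6 -> P4; P5 and P8 are caught in further circular waits and P2 waits into the deadlock from upstream.
The rest can finish in the order P7, P0, P1.
Step-by-step check:
  P7 waits on nothing -> runs at once and releases L9
  P0 waits on L9 — all released -> runs and releases L15
  P1 waits on L15 — all released -> runs and releases L20 and L2


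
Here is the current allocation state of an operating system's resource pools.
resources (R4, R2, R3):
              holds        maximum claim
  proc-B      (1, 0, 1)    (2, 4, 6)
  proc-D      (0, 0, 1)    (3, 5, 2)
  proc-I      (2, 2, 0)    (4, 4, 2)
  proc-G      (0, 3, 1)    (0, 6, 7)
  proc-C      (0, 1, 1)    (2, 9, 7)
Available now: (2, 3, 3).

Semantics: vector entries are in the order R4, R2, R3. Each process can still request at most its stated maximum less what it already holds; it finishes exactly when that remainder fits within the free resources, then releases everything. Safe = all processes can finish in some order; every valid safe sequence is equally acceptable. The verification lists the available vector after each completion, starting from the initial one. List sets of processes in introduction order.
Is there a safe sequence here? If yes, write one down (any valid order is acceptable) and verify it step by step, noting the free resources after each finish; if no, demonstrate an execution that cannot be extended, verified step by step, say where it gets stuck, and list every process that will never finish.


The state is UNSAFE.
Key observation: after proc-I, proc-D complete, (4, 5, 4) is the best the pool ever gets, yet each leftover process wants more R3.
The run proc-I, proc-D cannot be extended any further. Walking it through:
  pool = (2, 3, 3)
  proc-I: need (2, 2, 2) fits (2, 3, 3); releases (2, 2, 0), pool now (4, 5, 3)
  proc-D: need (3, 5, 1) fits (4, 5, 3); releases (0, 0, 1), pool now (4, 5, 4)
  proc-B still needs (1, 4, 5) but only (4, 5, 4) is free — short on R3
  proc-G still needs (0, 3, 6) but only (4, 5, 4) is free — short on R3
  proc-C still needs (2, 8, 6) but only (4, 5, 4) is free — short on R2 and R3
Never able to finish: proc-B, proc-G and proc-C.


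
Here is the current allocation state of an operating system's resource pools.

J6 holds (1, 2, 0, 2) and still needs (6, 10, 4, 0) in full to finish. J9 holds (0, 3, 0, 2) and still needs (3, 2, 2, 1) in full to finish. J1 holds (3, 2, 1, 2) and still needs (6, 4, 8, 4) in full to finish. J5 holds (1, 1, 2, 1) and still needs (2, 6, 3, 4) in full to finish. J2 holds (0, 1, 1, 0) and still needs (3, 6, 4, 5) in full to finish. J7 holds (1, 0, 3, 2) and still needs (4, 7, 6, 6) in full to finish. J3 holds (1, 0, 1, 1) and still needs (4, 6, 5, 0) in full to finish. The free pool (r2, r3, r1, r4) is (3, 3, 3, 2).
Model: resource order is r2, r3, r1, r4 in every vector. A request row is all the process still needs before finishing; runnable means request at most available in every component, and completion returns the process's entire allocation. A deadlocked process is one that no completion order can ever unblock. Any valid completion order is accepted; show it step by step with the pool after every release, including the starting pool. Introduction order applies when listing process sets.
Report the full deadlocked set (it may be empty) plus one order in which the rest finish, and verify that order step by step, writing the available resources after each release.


Nothing here is deadlocked.
Key observation: J9 can run right away; the returned allocation unlocks the remaining processes in turn.
A valid finishing order for the others: J9, J5, J2, J3, J7, J1, J6. Walking it through:
  pool = (3, 3, 3, 2)
  run J9 (needs (3, 2, 2, 1), free (3, 3, 3, 2)); after release of (0, 3, 0, 2) the pool is (3, 6, 3, 4)
  run J5 (needs (2, 6, 3, 4), free (3, 6, 3, 4)); after release of (1, 1, 2, 1) the pool is (4, 7, 5, 5)
  run J2 (needs (3, 6, 4, 5), free (4, 7, 5, 5)); after release of (0, 1, 1, 0) the pool is (4, 8, 6, 5)
  run J3 (needs (4, 6, 5, 0), free (4, 8, 6, 5)); after release of (1, 0, 1, 1) the pool is (5, 8, 7, 6)
  run J7 (needs (4, 7, 6, 6), free (5, 8, 7, 6)); after release of (1, 0, 3, 2) the pool is (6, 8, 10, 8)
  run J1 (needs (6, 4, 8, 4), free (6, 8, 10, 8)); after release of (3, 2, 1, 2) the pool is (9, 10, 11, 10)
  run J6 (needs (6, 10, 4, 0), free (9, 10, 11, 10)); after release of (1, 2, 0, 2) the pool is (10, 12, 11, 12)


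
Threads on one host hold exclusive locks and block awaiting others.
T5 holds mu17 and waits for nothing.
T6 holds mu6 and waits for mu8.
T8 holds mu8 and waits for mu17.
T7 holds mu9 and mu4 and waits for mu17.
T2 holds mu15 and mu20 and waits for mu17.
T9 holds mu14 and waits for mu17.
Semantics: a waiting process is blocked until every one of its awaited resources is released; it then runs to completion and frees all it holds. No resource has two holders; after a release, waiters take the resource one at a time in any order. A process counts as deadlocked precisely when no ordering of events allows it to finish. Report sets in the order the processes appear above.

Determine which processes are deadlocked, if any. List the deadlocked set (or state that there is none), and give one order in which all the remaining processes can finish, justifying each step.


No process is deadlocked.
Key observation: the waits form no ring: some process can always run, and its releases unblock the others one by one.
A valid finishing order for the others: T5, T9, T7, T8, T6, T2.
Step-by-step check:
  T5 waits on nothing -> runs at once and releases mu17
  T9: everything it awaited (mu17) is free; runs, freeing mu14
  T7: everything it awaited (mu17) is free; runs, freeing mu9 and mu4
  T8: everything it awaited (mu17) is free; runs, freeing mu8
  T6: everything it awaited (mu8) is free; runs, freeing mu6
  T2: everything it awaited (mu17) is free; runs, freeing mu15 and mu20


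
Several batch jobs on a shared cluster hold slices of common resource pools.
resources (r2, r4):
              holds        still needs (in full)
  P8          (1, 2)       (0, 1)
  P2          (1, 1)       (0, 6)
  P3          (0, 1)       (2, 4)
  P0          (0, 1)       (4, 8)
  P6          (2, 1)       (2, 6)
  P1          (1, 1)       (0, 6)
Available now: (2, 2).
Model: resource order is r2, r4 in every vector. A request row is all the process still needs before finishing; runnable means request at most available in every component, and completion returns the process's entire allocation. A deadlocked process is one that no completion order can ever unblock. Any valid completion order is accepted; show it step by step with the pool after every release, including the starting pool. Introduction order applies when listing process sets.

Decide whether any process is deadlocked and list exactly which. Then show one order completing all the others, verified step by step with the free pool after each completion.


Deadlocked: P2, P0, P6 and P1.
Key observation: the pool after P8, P3 is (3, 5); every surviving request exceeds it in r4, so progress ends there.
A valid finishing order for the others: P8, P3. Step-by-step check:
  pool = (2, 2)
  P8: need (0, 1) fits (2, 2); releases (1, 2), pool now (3, 4)
  P3: need (2, 4) fits (3, 4); releases (0, 1), pool now (3, 5)
The blocked processes can never fit:
  P2 still needs (0, 6) but only (3, 5) is free — short on r4
  P0 still needs (4, 8) but only (3, 5) is free — short on r2 and r4
  P6 still needs (2, 6) but only (3, 5) is free — short on r4
  P1 still needs (0, 6) but only (3, 5) is free — short on r4


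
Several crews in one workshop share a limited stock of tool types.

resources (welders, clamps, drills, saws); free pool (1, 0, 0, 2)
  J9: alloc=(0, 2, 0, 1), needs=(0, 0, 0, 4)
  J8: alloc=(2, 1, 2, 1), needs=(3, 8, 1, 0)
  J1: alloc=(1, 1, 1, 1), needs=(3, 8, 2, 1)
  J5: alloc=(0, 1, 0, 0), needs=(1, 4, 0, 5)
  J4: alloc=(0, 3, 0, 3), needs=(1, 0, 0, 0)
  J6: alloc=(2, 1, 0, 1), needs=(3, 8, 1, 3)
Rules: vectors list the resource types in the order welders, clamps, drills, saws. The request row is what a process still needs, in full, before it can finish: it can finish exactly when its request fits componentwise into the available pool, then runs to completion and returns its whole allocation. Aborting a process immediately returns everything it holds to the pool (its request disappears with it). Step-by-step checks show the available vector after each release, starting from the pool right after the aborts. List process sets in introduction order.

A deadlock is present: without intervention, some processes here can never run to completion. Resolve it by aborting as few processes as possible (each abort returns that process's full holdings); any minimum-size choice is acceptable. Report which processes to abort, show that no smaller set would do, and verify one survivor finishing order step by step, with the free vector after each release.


Minimum abort set: J8 and J1.
Key observation: J6 had no path to completion before; after the abort of J8 and J1 ((3, 2, 3, 2) returned), step 4 is where it fits.
No one abort is enough; case by case: J9 alone leaves J8 blocked (short on welders, clamps and drills); J8 alone leaves J1 blocked (short on clamps); J1 alone leaves J8 blocked (short on welders and clamps); J5 alone leaves J8 blocked (short on welders, clamps and drills); J4 alone leaves J8 blocked (short on welders, clamps and drills); J6 alone leaves J8 blocked (short on clamps and drills).
One survivor order: J9, J4, J5, J6. Step-by-step check (post-abort pool first):
  pool = (4, 2, 3, 4)
  J9 needs (0, 0, 0, 4) <= (4, 2, 3, 4) -> finishes; pool += (0, 2, 0, 1) = (4, 4, 3, 5)
  J4 needs (1, 0, 0, 0) <= (4, 4, 3, 5) -> finishes; pool += (0, 3, 0, 3) = (4, 7, 3, 8)
  J5 needs (1, 4, 0, 5) <= (4, 7, 3, 8) -> finishes; pool += (0, 1, 0, 0) = (4, 8, 3, 8)
  J6 needs (3, 8, 1, 3) <= (4, 8, 3, 8) -> finishes; pool += (2, 1, 0, 1) = (6, 9, 3, 9)
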